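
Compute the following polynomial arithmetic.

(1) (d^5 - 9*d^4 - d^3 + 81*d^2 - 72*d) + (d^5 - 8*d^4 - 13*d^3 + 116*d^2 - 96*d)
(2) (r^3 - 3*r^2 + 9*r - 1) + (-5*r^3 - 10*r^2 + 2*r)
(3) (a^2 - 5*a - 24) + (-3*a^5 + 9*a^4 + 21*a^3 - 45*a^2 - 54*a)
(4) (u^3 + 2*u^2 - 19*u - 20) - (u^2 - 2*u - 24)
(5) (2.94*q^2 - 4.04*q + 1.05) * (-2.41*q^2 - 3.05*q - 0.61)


(1) = 2*d^5 - 17*d^4 - 14*d^3 + 197*d^2 - 168*d
(2) = -4*r^3 - 13*r^2 + 11*r - 1
(3) = -3*a^5 + 9*a^4 + 21*a^3 - 44*a^2 - 59*a - 24
(4) = u^3 + u^2 - 17*u + 4
(5) = -7.0854*q^4 + 0.7694*q^3 + 7.9981*q^2 - 0.7381*q - 0.6405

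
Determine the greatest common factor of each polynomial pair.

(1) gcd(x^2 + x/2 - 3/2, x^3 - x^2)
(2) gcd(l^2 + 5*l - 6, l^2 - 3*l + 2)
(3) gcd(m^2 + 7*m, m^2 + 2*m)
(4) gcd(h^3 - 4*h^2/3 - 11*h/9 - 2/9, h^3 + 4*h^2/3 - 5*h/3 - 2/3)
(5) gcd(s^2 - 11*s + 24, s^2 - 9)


(1) = x - 1
(2) = gcd((l - 1)*(l + 6), (l - 2)*(l - 1)) = l - 1
(3) = gcd(m*(m + 7), m*(m + 2)) = m
(4) = h + 1/3
(5) = s - 3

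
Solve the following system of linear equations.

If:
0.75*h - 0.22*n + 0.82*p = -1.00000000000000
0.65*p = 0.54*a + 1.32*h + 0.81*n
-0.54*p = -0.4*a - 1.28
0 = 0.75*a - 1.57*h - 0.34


Then:
a = -1.98
h = -1.16
n = 3.94
p = 0.90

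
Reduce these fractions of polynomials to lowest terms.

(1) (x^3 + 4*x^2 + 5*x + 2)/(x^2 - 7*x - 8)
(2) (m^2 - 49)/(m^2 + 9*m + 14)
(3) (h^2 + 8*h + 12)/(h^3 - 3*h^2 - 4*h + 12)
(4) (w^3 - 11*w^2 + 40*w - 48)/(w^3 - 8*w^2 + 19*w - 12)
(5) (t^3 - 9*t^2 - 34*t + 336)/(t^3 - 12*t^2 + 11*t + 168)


(1) = (x^2 + 3*x + 2)/(x - 8)
(2) = (m - 7)/(m + 2)
(3) = (h + 6)/(h^2 - 5*h + 6)
(4) = (w - 4)/(w - 1)
(5) = (t + 6)/(t + 3)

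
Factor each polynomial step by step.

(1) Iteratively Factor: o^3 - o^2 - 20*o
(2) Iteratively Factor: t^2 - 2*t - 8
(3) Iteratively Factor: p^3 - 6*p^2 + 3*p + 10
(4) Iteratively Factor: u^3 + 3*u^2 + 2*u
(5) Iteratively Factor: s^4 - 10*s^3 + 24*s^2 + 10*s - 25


(1) = (o + 4)*(o^2 - 5*o) = (o - 5)*(o + 4)*(o)
(2) = (t - 4)*(t + 2)
(3) = (p - 2)*(p^2 - 4*p - 5) = (p - 5)*(p - 2)*(p + 1)
(4) = (u + 1)*(u^2 + 2*u) = (u + 1)*(u + 2)*(u)
(5) = (s - 5)*(s^3 - 5*s^2 - s + 5) = (s - 5)*(s + 1)*(s^2 - 6*s + 5) = (s - 5)^2*(s + 1)*(s - 1)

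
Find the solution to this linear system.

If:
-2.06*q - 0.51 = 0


Then:
q = -0.25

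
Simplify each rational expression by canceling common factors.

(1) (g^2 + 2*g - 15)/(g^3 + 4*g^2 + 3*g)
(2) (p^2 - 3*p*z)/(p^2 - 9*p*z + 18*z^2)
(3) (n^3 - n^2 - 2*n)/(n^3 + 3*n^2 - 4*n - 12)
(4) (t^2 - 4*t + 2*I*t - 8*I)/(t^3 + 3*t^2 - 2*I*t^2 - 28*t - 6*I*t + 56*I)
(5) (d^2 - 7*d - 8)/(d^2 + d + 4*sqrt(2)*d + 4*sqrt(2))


(1) = (g^2 + 2*g - 15)/(g^3 + 4*g^2 + 3*g)
(2) = -p/(-p + 6*z)
(3) = (n^2 + n)/(n^2 + 5*n + 6)
(4) = (t + 2*I)/(t^2 + t*(7 - 2*I) - 14*I)
(5) = (d - 8)/(d + 4*sqrt(2))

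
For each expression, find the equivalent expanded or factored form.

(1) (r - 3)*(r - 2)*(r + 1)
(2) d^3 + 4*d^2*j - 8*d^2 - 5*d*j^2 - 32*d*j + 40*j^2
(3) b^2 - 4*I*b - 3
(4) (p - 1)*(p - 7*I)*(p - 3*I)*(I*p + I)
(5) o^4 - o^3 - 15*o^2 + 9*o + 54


(1) = r^3 - 4*r^2 + r + 6
(2) = (d - 8)*(d - j)*(d + 5*j)
(3) = (b - 3*I)*(b - I)
(4) = I*p^4 + 10*p^3 - 22*I*p^2 - 10*p + 21*I
(5) = (o - 3)^2*(o + 2)*(o + 3)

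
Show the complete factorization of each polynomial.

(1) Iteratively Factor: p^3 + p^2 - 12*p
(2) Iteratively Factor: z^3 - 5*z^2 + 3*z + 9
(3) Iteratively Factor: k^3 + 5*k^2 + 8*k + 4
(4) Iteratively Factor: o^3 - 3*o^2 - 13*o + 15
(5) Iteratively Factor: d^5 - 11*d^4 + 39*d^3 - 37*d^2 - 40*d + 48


(1) = (p + 4)*(p^2 - 3*p) = p*(p + 4)*(p - 3)
(2) = (z - 3)*(z^2 - 2*z - 3) = (z - 3)*(z + 1)*(z - 3)
(3) = (k + 2)*(k^2 + 3*k + 2) = (k + 1)*(k + 2)*(k + 2)
(4) = (o - 1)*(o^2 - 2*o - 15) = (o - 1)*(o + 3)*(o - 5)
(5) = (d - 4)*(d^4 - 7*d^3 + 11*d^2 + 7*d - 12) = (d - 4)^2*(d^3 - 3*d^2 - d + 3) = (d - 4)^2*(d + 1)*(d^2 - 4*d + 3) = (d - 4)^2*(d - 3)*(d + 1)*(d - 1)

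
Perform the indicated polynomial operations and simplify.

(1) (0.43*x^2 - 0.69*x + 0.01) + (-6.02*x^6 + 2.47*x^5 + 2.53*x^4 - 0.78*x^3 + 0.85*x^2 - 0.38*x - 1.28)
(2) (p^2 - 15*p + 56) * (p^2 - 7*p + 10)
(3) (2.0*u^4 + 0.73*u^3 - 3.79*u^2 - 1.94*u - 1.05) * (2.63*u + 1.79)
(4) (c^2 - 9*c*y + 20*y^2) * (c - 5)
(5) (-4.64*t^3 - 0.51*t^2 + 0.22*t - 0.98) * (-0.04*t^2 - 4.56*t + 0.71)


(1) = -6.02*x^6 + 2.47*x^5 + 2.53*x^4 - 0.78*x^3 + 1.28*x^2 - 1.07*x - 1.27
(2) = p^4 - 22*p^3 + 171*p^2 - 542*p + 560
(3) = 5.26*u^5 + 5.4999*u^4 - 8.661*u^3 - 11.8863*u^2 - 6.2341*u - 1.8795
(4) = c^3 - 9*c^2*y - 5*c^2 + 20*c*y^2 + 45*c*y - 100*y^2
(5) = 0.1856*t^5 + 21.1788*t^4 - 0.9776*t^3 - 1.3261*t^2 + 4.625*t - 0.6958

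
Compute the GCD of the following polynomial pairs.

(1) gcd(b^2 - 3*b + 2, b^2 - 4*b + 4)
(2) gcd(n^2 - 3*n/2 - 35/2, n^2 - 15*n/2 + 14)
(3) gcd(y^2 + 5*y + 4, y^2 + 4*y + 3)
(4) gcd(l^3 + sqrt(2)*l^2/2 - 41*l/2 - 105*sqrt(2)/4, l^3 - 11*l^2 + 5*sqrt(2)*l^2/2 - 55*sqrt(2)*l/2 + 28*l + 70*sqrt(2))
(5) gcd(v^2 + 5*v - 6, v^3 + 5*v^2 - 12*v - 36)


(1) = gcd((b - 2)*(b - 1), (b - 2)^2) = b - 2
(2) = gcd((n - 5)*(n + 7/2), (n - 4)*(n - 7/2)) = 1
(3) = y + 1
(4) = gcd((l - 7*sqrt(2)/2)*(l + 3*sqrt(2)/2)*(l + 5*sqrt(2)/2), (l - 7)*(l - 4)*(l + 5*sqrt(2)/2)) = l + 5*sqrt(2)/2
(5) = gcd((v - 1)*(v + 6), (v - 3)*(v + 2)*(v + 6)) = v + 6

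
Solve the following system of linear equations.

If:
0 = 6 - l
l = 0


Then:
No Solution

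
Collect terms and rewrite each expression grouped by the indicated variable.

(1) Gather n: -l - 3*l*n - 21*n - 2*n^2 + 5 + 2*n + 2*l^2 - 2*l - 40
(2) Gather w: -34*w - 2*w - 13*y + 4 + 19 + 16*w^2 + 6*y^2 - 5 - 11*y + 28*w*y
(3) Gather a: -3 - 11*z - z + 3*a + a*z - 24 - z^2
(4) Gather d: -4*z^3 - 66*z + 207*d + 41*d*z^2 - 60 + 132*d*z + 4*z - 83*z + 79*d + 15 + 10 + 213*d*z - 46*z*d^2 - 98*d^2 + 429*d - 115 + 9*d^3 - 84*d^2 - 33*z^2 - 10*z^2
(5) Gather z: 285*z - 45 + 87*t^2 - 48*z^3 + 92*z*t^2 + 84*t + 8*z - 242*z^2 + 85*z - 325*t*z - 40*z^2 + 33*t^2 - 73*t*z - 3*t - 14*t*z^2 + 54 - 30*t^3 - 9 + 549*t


(1) = 2*l^2 - 3*l - 2*n^2 + n*(-3*l - 19) - 35
(2) = 16*w^2 + w*(28*y - 36) + 6*y^2 - 24*y + 18
(3) = a*(z + 3) - z^2 - 12*z - 27
(4) = 9*d^3 + d^2*(-46*z - 182) + d*(41*z^2 + 345*z + 715) - 4*z^3 - 43*z^2 - 145*z - 150
(5) = -30*t^3 + 120*t^2 + 630*t - 48*z^3 + z^2*(-14*t - 282) + z*(92*t^2 - 398*t + 378)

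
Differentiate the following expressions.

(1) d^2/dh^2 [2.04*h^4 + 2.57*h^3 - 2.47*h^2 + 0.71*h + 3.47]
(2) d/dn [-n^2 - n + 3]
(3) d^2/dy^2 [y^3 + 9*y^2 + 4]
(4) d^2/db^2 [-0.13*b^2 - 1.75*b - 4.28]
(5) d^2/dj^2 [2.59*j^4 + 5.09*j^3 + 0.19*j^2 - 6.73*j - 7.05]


(1) = 24.48*h^2 + 15.42*h - 4.94
(2) = -2*n - 1
(3) = 6*y + 18
(4) = -0.260000000000000
(5) = 31.08*j^2 + 30.54*j + 0.38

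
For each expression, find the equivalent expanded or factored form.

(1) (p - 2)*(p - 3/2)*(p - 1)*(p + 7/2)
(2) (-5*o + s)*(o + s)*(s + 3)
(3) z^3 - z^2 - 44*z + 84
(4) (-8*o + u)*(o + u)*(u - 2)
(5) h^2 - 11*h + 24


(1) = p^4 - p^3 - 37*p^2/4 + 79*p/4 - 21/2
(2) = -5*o^2*s - 15*o^2 - 4*o*s^2 - 12*o*s + s^3 + 3*s^2
(3) = (z - 6)*(z - 2)*(z + 7)
(4) = -8*o^2*u + 16*o^2 - 7*o*u^2 + 14*o*u + u^3 - 2*u^2
(5) = (h - 8)*(h - 3)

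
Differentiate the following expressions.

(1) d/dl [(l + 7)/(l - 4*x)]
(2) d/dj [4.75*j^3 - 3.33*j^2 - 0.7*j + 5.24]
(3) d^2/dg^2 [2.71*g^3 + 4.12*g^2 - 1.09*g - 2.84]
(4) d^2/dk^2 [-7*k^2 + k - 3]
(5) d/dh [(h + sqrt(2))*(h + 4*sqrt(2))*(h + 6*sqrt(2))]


(1) = (-4*x - 7)/(l - 4*x)^2
(2) = 14.25*j^2 - 6.66*j - 0.7
(3) = 16.26*g + 8.24
(4) = -14
(5) = 3*h^2 + 22*sqrt(2)*h + 68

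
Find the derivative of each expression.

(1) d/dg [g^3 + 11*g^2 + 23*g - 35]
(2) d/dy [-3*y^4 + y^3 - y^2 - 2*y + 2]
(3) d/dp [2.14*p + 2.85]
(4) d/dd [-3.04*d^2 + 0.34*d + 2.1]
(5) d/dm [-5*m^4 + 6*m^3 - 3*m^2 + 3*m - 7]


(1) = 3*g^2 + 22*g + 23
(2) = -12*y^3 + 3*y^2 - 2*y - 2
(3) = 2.14000000000000
(4) = 0.34 - 6.08*d
(5) = -20*m^3 + 18*m^2 - 6*m + 3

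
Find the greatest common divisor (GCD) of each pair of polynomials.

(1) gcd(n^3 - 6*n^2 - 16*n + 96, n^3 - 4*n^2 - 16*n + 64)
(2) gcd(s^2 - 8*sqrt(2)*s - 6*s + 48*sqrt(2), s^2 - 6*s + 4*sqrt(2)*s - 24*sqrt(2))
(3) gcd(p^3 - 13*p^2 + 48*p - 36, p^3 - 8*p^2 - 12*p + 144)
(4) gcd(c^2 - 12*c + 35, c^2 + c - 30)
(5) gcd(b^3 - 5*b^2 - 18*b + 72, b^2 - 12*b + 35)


(1) = n^2 - 16
(2) = gcd((s - 6)*(s - 8*sqrt(2)), (s - 6)*(s + 4*sqrt(2))) = s - 6
(3) = p^2 - 12*p + 36
(4) = gcd((c - 7)*(c - 5), (c - 5)*(c + 6)) = c - 5
(5) = 1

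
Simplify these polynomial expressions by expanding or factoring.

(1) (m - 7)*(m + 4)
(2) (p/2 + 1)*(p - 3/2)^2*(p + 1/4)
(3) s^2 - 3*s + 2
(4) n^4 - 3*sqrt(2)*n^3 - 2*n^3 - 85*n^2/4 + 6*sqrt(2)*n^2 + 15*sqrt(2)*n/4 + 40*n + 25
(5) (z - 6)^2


(1) = m^2 - 3*m - 28
(2) = p^4/2 - 3*p^3/8 - 2*p^2 + 57*p/32 + 9/16
(3) = (s - 2)*(s - 1)
(4) = (n - 5/2)*(n + 1/2)*(n - 5*sqrt(2))*(n + 2*sqrt(2))
(5) = z^2 - 12*z + 36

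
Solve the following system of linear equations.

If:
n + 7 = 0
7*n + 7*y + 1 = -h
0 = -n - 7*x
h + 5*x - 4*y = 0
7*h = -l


Then:
h = 157/11
l = -1099/11
n = -7
x = 1
y = 53/11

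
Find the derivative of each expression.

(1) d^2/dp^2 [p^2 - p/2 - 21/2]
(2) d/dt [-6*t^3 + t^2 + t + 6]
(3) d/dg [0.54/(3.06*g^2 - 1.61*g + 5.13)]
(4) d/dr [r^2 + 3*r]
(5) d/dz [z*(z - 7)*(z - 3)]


(1) = 2
(2) = -18*t^2 + 2*t + 1
(3) = (0.8694 - 3.3048*g)/(3.06*g^2 - 1.61*g + 5.13)^2
(4) = 2*r + 3
(5) = 3*z^2 - 20*z + 21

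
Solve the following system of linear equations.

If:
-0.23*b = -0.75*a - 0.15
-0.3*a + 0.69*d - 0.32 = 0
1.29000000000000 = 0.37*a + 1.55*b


Then:
a = 0.05
b = 0.82
d = 0.49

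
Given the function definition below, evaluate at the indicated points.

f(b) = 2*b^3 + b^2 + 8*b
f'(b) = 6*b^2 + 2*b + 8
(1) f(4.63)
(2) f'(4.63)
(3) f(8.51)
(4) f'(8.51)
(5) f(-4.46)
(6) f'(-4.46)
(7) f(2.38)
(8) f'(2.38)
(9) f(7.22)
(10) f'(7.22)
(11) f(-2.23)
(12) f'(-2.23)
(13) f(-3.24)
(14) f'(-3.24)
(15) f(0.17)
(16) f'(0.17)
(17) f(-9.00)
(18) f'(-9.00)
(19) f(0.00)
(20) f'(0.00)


(1) = 256.98
(2) = 145.88
(3) = 1373.09
(4) = 459.54
(5) = -193.22
(6) = 118.43
(7) = 51.67
(8) = 46.75
(9) = 862.62
(10) = 335.21
(11) = -35.05
(12) = 33.38
(13) = -83.45
(14) = 64.51
(15) = 1.40
(16) = 8.51
(17) = -1449.00
(18) = 476.00
(19) = 0.00
(20) = 8.00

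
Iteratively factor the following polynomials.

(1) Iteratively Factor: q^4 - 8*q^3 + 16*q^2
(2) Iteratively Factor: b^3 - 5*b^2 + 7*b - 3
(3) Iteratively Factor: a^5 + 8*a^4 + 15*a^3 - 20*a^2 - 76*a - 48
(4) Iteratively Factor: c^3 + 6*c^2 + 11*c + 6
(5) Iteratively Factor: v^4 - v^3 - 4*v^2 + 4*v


(1) = (q - 4)*(q^3 - 4*q^2) = q*(q - 4)*(q^2 - 4*q) = q*(q - 4)^2*(q)
(2) = (b - 3)*(b^2 - 2*b + 1) = (b - 3)*(b - 1)*(b - 1)
(3) = (a + 2)*(a^4 + 6*a^3 + 3*a^2 - 26*a - 24) = (a + 2)*(a + 4)*(a^3 + 2*a^2 - 5*a - 6) = (a - 2)*(a + 2)*(a + 4)*(a^2 + 4*a + 3) = (a - 2)*(a + 2)*(a + 3)*(a + 4)*(a + 1)
(4) = (c + 3)*(c^2 + 3*c + 2) = (c + 1)*(c + 3)*(c + 2)
(5) = (v - 1)*(v^3 - 4*v) = (v - 1)*(v + 2)*(v^2 - 2*v) = v*(v - 1)*(v + 2)*(v - 2)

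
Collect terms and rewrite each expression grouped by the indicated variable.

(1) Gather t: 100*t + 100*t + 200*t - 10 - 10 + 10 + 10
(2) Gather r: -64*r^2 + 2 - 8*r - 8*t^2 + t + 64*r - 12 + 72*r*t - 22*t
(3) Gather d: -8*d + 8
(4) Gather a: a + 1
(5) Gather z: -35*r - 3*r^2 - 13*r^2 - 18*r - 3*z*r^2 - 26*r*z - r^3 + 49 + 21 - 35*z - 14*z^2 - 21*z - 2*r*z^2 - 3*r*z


(1) = 400*t
(2) = -64*r^2 + r*(72*t + 56) - 8*t^2 - 21*t - 10
(3) = 8 - 8*d
(4) = a + 1
(5) = -r^3 - 16*r^2 - 53*r + z^2*(-2*r - 14) + z*(-3*r^2 - 29*r - 56) + 70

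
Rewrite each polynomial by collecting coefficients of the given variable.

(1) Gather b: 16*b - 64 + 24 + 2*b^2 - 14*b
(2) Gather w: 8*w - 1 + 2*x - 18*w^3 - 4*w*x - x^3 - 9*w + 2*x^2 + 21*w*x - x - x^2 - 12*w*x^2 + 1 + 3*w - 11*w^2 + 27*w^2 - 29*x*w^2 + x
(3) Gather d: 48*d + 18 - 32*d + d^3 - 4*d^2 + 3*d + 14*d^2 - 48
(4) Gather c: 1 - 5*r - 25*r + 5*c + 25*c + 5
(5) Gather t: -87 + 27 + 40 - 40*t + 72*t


(1) = 2*b^2 + 2*b - 40
(2) = -18*w^3 + w^2*(16 - 29*x) + w*(-12*x^2 + 17*x + 2) - x^3 + x^2 + 2*x
(3) = d^3 + 10*d^2 + 19*d - 30
(4) = 30*c - 30*r + 6
(5) = 32*t - 20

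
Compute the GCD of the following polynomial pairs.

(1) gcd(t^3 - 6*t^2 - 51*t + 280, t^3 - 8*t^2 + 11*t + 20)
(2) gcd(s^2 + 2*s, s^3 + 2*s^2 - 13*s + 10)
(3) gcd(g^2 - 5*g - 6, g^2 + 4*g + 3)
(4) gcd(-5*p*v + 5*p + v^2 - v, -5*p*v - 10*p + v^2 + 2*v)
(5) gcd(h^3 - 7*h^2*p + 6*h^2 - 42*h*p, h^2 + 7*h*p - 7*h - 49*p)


(1) = gcd((t - 8)*(t - 5)*(t + 7), (t - 5)*(t - 4)*(t + 1)) = t - 5
(2) = 1
(3) = g + 1
(4) = gcd((-5*p + v)*(v - 1), (-5*p + v)*(v + 2)) = 5*p - v
(5) = gcd(h*(h + 6)*(h - 7*p), (h - 7)*(h + 7*p)) = 1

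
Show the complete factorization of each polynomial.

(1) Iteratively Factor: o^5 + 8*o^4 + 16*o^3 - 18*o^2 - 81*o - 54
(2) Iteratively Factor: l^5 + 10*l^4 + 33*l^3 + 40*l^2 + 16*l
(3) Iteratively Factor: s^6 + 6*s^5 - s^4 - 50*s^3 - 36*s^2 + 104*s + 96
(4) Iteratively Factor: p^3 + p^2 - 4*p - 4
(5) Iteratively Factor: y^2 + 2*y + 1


(1) = (o - 2)*(o^4 + 10*o^3 + 36*o^2 + 54*o + 27) = (o - 2)*(o + 3)*(o^3 + 7*o^2 + 15*o + 9) = (o - 2)*(o + 3)^2*(o^2 + 4*o + 3) = (o - 2)*(o + 3)^3*(o + 1)
(2) = (l + 4)*(l^4 + 6*l^3 + 9*l^2 + 4*l) = (l + 1)*(l + 4)*(l^3 + 5*l^2 + 4*l) = (l + 1)*(l + 4)^2*(l^2 + l) = (l + 1)^2*(l + 4)^2*(l)
(3) = (s + 2)*(s^5 + 4*s^4 - 9*s^3 - 32*s^2 + 28*s + 48) = (s + 2)*(s + 3)*(s^4 + s^3 - 12*s^2 + 4*s + 16) = (s - 2)*(s + 2)*(s + 3)*(s^3 + 3*s^2 - 6*s - 8) = (s - 2)*(s + 1)*(s + 2)*(s + 3)*(s^2 + 2*s - 8) = (s - 2)*(s + 1)*(s + 2)*(s + 3)*(s + 4)*(s - 2)
(4) = (p + 2)*(p^2 - p - 2) = (p + 1)*(p + 2)*(p - 2)
(5) = (y + 1)*(y + 1)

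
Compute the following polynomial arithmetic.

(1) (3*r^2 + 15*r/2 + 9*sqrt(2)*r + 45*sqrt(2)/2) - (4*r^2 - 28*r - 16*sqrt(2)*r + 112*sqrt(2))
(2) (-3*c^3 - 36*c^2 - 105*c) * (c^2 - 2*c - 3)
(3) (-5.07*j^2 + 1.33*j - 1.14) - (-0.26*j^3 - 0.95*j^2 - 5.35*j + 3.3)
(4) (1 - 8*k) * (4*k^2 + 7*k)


(1) = -r^2 + 25*sqrt(2)*r + 71*r/2 - 179*sqrt(2)/2
(2) = -3*c^5 - 30*c^4 - 24*c^3 + 318*c^2 + 315*c
(3) = 0.26*j^3 - 4.12*j^2 + 6.68*j - 4.44
(4) = -32*k^3 - 52*k^2 + 7*k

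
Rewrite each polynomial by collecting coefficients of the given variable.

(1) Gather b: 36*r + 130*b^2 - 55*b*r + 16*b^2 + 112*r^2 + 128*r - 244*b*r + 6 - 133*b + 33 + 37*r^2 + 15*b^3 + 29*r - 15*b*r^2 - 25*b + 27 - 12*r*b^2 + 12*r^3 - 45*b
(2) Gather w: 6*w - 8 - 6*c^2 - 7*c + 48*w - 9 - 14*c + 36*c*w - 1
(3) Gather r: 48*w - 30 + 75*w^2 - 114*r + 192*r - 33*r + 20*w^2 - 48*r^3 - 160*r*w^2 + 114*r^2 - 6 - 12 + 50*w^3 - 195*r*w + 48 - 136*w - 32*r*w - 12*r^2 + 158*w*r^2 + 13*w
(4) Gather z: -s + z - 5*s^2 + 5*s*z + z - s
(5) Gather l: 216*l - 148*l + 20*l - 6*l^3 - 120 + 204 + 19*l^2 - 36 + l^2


(1) = 15*b^3 + b^2*(146 - 12*r) + b*(-15*r^2 - 299*r - 203) + 12*r^3 + 149*r^2 + 193*r + 66
(2) = -6*c^2 - 21*c + w*(36*c + 54) - 18
(3) = -48*r^3 + r^2*(158*w + 102) + r*(-160*w^2 - 227*w + 45) + 50*w^3 + 95*w^2 - 75*w
(4) = -5*s^2 - 2*s + z*(5*s + 2)
(5) = -6*l^3 + 20*l^2 + 88*l + 48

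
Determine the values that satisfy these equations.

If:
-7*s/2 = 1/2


Then:
s = -1/7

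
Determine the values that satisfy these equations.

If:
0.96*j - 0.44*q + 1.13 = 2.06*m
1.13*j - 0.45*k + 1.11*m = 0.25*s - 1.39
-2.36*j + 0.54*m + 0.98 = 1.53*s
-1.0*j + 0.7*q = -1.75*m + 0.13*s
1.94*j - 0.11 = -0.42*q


Then:
j = 0.60
k = 7.87
m = 1.37
q = -2.52
s = 0.19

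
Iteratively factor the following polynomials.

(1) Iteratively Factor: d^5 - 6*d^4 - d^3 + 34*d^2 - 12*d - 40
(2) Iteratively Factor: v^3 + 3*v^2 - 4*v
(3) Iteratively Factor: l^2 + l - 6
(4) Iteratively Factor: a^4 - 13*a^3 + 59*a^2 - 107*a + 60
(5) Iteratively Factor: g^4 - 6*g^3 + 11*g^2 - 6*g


(1) = (d - 2)*(d^4 - 4*d^3 - 9*d^2 + 16*d + 20) = (d - 2)*(d + 2)*(d^3 - 6*d^2 + 3*d + 10) = (d - 2)^2*(d + 2)*(d^2 - 4*d - 5) = (d - 2)^2*(d + 1)*(d + 2)*(d - 5)
(2) = (v - 1)*(v^2 + 4*v) = (v - 1)*(v + 4)*(v)
(3) = (l - 2)*(l + 3)
(4) = (a - 5)*(a^3 - 8*a^2 + 19*a - 12) = (a - 5)*(a - 1)*(a^2 - 7*a + 12) = (a - 5)*(a - 4)*(a - 1)*(a - 3)
(5) = (g - 3)*(g^3 - 3*g^2 + 2*g) = (g - 3)*(g - 2)*(g^2 - g) = (g - 3)*(g - 2)*(g - 1)*(g)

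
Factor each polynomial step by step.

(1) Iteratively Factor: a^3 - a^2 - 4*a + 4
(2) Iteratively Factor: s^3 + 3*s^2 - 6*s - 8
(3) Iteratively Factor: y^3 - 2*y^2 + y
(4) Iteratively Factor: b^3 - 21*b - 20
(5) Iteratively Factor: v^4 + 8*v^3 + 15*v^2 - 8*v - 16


(1) = (a + 2)*(a^2 - 3*a + 2) = (a - 2)*(a + 2)*(a - 1)
(2) = (s + 4)*(s^2 - s - 2) = (s + 1)*(s + 4)*(s - 2)
(3) = (y - 1)*(y^2 - y) = (y - 1)^2*(y)
(4) = (b + 1)*(b^2 - b - 20) = (b - 5)*(b + 1)*(b + 4)
(5) = (v + 4)*(v^3 + 4*v^2 - v - 4) = (v + 1)*(v + 4)*(v^2 + 3*v - 4) = (v - 1)*(v + 1)*(v + 4)*(v + 4)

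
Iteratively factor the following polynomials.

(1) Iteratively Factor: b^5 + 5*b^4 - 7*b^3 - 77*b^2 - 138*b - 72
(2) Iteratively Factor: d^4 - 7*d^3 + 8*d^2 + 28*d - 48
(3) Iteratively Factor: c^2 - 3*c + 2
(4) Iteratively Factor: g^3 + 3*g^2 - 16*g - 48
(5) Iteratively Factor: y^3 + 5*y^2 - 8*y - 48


(1) = (b - 4)*(b^4 + 9*b^3 + 29*b^2 + 39*b + 18) = (b - 4)*(b + 2)*(b^3 + 7*b^2 + 15*b + 9) = (b - 4)*(b + 2)*(b + 3)*(b^2 + 4*b + 3) = (b - 4)*(b + 1)*(b + 2)*(b + 3)*(b + 3)
(2) = (d - 2)*(d^3 - 5*d^2 - 2*d + 24) = (d - 3)*(d - 2)*(d^2 - 2*d - 8) = (d - 3)*(d - 2)*(d + 2)*(d - 4)
(3) = (c - 2)*(c - 1)
(4) = (g + 3)*(g^2 - 16) = (g + 3)*(g + 4)*(g - 4)
(5) = (y + 4)*(y^2 + y - 12) = (y - 3)*(y + 4)*(y + 4)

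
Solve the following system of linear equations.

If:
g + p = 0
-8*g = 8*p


Then:
g = -p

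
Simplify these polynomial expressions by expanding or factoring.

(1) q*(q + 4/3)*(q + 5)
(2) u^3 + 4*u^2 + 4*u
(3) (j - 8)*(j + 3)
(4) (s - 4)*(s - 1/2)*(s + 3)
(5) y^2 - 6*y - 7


(1) = q^3 + 19*q^2/3 + 20*q/3
(2) = u*(u + 2)^2
(3) = j^2 - 5*j - 24
(4) = s^3 - 3*s^2/2 - 23*s/2 + 6
(5) = (y - 7)*(y + 1)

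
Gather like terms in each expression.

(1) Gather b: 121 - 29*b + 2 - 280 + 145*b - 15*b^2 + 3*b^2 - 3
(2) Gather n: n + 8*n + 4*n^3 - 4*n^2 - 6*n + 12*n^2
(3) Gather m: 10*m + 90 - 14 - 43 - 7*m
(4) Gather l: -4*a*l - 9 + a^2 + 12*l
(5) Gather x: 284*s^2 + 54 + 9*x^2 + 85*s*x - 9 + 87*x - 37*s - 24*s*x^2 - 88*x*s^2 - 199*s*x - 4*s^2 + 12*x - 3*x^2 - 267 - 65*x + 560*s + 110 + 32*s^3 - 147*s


(1) = -12*b^2 + 116*b - 160
(2) = 4*n^3 + 8*n^2 + 3*n
(3) = 3*m + 33
(4) = a^2 + l*(12 - 4*a) - 9
(5) = 32*s^3 + 280*s^2 + 376*s + x^2*(6 - 24*s) + x*(-88*s^2 - 114*s + 34) - 112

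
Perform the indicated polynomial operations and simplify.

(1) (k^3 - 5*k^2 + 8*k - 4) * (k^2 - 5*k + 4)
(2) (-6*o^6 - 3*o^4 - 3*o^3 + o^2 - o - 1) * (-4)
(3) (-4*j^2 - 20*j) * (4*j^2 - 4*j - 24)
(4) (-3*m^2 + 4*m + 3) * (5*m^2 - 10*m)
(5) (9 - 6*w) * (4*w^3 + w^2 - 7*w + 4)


(1) = k^5 - 10*k^4 + 37*k^3 - 64*k^2 + 52*k - 16
(2) = 24*o^6 + 12*o^4 + 12*o^3 - 4*o^2 + 4*o + 4
(3) = -16*j^4 - 64*j^3 + 176*j^2 + 480*j
(4) = -15*m^4 + 50*m^3 - 25*m^2 - 30*m
(5) = -24*w^4 + 30*w^3 + 51*w^2 - 87*w + 36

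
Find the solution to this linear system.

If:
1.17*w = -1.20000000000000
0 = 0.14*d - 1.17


Then:
d = 8.36
w = -1.03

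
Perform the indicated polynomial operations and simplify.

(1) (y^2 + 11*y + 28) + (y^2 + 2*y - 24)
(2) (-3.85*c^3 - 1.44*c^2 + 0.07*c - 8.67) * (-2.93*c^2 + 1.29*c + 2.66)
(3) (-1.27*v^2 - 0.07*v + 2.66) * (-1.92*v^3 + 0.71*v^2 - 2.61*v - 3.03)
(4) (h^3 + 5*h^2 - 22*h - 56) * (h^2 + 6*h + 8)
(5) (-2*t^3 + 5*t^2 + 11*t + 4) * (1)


(1) = 2*y^2 + 13*y + 4
(2) = 11.2805*c^5 - 0.7473*c^4 - 12.3037*c^3 + 21.663*c^2 - 10.9981*c - 23.0622
(3) = 2.4384*v^5 - 0.7673*v^4 - 1.8422*v^3 + 5.9194*v^2 - 6.7305*v - 8.0598
(4) = h^5 + 11*h^4 + 16*h^3 - 148*h^2 - 512*h - 448
(5) = -2*t^3 + 5*t^2 + 11*t + 4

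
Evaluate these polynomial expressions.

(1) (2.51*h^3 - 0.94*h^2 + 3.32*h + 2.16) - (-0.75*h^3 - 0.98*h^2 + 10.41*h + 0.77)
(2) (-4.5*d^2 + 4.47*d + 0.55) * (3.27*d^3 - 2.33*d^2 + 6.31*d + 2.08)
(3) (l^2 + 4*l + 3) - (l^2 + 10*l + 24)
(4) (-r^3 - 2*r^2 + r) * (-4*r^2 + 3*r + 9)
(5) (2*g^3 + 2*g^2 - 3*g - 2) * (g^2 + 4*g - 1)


(1) = 3.26*h^3 + 0.04*h^2 - 7.09*h + 1.39
(2) = -14.715*d^5 + 25.1019*d^4 - 37.0116*d^3 + 17.5642*d^2 + 12.7681*d + 1.144
(3) = -6*l - 21
(4) = 4*r^5 + 5*r^4 - 19*r^3 - 15*r^2 + 9*r
(5) = 2*g^5 + 10*g^4 + 3*g^3 - 16*g^2 - 5*g + 2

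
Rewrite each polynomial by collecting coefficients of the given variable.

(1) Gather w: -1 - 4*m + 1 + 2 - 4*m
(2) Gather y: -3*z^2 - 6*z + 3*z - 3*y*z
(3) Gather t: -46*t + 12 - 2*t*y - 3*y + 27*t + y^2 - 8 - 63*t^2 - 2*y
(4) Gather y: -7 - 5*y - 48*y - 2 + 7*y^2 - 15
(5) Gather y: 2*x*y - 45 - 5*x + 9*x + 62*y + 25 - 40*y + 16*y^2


(1) = 2 - 8*m
(2) = -3*y*z - 3*z^2 - 3*z
(3) = -63*t^2 + t*(-2*y - 19) + y^2 - 5*y + 4
(4) = 7*y^2 - 53*y - 24
(5) = 4*x + 16*y^2 + y*(2*x + 22) - 20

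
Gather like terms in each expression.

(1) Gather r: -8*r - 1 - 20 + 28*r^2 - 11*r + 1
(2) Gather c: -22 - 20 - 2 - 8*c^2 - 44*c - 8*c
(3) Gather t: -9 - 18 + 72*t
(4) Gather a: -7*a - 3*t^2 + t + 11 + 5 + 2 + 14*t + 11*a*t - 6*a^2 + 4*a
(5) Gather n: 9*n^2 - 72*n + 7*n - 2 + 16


(1) = 28*r^2 - 19*r - 20
(2) = -8*c^2 - 52*c - 44
(3) = 72*t - 27
(4) = -6*a^2 + a*(11*t - 3) - 3*t^2 + 15*t + 18
(5) = 9*n^2 - 65*n + 14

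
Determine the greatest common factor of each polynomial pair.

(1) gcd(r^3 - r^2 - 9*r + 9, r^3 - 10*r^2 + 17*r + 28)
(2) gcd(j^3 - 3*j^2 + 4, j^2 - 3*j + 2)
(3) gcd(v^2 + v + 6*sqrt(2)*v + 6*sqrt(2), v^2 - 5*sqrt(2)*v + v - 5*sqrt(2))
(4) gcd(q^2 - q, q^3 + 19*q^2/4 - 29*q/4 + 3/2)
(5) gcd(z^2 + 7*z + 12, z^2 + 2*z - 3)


(1) = 1
(2) = j - 2
(3) = gcd((v + 1)*(v + 6*sqrt(2)), (v + 1)*(v - 5*sqrt(2))) = v + 1
(4) = q - 1
(5) = z + 3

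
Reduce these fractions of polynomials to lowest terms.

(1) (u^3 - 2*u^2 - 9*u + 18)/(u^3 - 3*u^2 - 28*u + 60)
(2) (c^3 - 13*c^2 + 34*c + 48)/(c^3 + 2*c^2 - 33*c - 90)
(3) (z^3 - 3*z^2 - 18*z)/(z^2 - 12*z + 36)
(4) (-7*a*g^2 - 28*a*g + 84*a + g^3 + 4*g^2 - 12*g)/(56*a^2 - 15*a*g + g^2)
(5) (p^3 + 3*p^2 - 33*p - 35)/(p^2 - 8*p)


(1) = (u^2 - 9)/(u^2 - u - 30)
(2) = (c^2 - 7*c - 8)/(c^2 + 8*c + 15)
(3) = (z^2 + 3*z)/(z - 6)
(4) = (-g^2 - 4*g + 12)/(8*a - g)
(5) = (p^3 + 3*p^2 - 33*p - 35)/(p^2 - 8*p)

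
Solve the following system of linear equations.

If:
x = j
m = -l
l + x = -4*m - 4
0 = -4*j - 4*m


Then:
j = 2
l = 2
m = -2
x = 2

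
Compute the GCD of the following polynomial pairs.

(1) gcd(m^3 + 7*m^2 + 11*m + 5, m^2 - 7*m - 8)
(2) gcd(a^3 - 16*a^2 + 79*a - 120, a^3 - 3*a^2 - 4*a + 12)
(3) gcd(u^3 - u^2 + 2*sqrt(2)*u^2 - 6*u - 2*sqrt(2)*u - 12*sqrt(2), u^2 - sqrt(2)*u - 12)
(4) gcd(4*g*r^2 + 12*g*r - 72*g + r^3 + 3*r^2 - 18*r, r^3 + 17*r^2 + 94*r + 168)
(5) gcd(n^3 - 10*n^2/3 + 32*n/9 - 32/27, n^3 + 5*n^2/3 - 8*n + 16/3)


(1) = m + 1
(2) = a - 3
(3) = u + 2*sqrt(2)
(4) = gcd((4*g + r)*(r - 3)*(r + 6), (r + 4)*(r + 6)*(r + 7)) = r + 6
(5) = gcd((n - 4/3)^2*(n - 2/3), (n - 4/3)*(n - 1)*(n + 4)) = n - 4/3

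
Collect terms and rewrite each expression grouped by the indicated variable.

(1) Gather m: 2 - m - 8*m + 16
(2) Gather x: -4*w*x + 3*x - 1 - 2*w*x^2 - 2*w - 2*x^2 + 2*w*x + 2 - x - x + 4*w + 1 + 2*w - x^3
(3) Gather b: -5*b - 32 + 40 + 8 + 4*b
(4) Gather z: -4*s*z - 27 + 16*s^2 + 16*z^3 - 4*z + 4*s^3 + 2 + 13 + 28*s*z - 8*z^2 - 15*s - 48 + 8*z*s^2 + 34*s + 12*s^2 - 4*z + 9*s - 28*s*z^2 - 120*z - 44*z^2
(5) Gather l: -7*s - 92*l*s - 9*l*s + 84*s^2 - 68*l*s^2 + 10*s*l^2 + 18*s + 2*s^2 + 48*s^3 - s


(1) = 18 - 9*m
(2) = 4*w - x^3 + x^2*(-2*w - 2) + x*(1 - 2*w) + 2
(3) = 16 - b
(4) = 4*s^3 + 28*s^2 + 28*s + 16*z^3 + z^2*(-28*s - 52) + z*(8*s^2 + 24*s - 128) - 60
(5) = 10*l^2*s + l*(-68*s^2 - 101*s) + 48*s^3 + 86*s^2 + 10*s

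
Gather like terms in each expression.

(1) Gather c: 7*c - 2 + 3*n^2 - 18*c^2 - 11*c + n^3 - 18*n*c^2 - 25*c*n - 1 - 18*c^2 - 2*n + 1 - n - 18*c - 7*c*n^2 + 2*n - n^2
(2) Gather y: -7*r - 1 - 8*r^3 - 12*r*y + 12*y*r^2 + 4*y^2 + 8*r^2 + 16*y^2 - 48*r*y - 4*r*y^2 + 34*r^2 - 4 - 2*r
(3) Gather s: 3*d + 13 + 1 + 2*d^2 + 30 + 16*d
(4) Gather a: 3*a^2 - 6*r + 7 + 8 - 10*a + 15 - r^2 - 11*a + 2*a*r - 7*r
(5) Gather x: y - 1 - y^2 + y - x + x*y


(1) = c^2*(-18*n - 36) + c*(-7*n^2 - 25*n - 22) + n^3 + 2*n^2 - n - 2
(2) = -8*r^3 + 42*r^2 - 9*r + y^2*(20 - 4*r) + y*(12*r^2 - 60*r) - 5
(3) = 2*d^2 + 19*d + 44
(4) = 3*a^2 + a*(2*r - 21) - r^2 - 13*r + 30
(5) = x*(y - 1) - y^2 + 2*y - 1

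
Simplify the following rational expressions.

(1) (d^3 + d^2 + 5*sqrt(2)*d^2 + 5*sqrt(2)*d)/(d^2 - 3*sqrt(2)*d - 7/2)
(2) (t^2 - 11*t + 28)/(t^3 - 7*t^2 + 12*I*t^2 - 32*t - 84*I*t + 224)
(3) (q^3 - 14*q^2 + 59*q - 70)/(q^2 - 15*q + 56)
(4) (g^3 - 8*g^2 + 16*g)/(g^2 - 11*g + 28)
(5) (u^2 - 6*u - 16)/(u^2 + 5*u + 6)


(1) = (2*d^3 + d^2*(2 + 10*sqrt(2)) + 10*sqrt(2)*d)/(2*d^2 - 6*sqrt(2)*d - 7)
(2) = (t - 4)/(t^2 + 12*I*t - 32)
(3) = (q^2 - 7*q + 10)/(q - 8)
(4) = (g^2 - 4*g)/(g - 7)
(5) = (u - 8)/(u + 3)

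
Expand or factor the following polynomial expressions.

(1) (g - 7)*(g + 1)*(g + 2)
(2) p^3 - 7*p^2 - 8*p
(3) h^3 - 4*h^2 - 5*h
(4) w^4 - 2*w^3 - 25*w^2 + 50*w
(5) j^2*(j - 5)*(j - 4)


(1) = g^3 - 4*g^2 - 19*g - 14
(2) = p*(p - 8)*(p + 1)
(3) = h*(h - 5)*(h + 1)
(4) = w*(w - 5)*(w - 2)*(w + 5)
(5) = j^4 - 9*j^3 + 20*j^2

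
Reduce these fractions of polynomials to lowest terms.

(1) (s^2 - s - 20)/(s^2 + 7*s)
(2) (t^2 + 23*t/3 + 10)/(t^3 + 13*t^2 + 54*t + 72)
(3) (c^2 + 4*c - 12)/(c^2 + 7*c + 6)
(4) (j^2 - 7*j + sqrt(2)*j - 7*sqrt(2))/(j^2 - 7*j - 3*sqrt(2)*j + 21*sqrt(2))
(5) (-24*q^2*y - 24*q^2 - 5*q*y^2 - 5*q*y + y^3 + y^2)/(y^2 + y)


(1) = (s^2 - s - 20)/(s^2 + 7*s)
(2) = (3*t + 5)/(3*t^2 + 21*t + 36)
(3) = (c - 2)/(c + 1)
(4) = (j + sqrt(2))/(j - 3*sqrt(2))
(5) = (-24*q^2 - 5*q*y + y^2)/y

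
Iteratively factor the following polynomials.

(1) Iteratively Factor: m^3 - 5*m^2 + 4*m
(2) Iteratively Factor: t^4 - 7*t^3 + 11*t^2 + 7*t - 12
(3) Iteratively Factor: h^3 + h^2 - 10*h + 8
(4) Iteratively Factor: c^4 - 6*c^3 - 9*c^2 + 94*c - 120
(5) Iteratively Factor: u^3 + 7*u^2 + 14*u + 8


(1) = (m - 1)*(m^2 - 4*m) = m*(m - 1)*(m - 4)
(2) = (t - 3)*(t^3 - 4*t^2 - t + 4) = (t - 3)*(t + 1)*(t^2 - 5*t + 4) = (t - 4)*(t - 3)*(t + 1)*(t - 1)
(3) = (h - 1)*(h^2 + 2*h - 8) = (h - 2)*(h - 1)*(h + 4)
(4) = (c - 3)*(c^3 - 3*c^2 - 18*c + 40) = (c - 5)*(c - 3)*(c^2 + 2*c - 8) = (c - 5)*(c - 3)*(c + 4)*(c - 2)
(5) = (u + 2)*(u^2 + 5*u + 4) = (u + 1)*(u + 2)*(u + 4)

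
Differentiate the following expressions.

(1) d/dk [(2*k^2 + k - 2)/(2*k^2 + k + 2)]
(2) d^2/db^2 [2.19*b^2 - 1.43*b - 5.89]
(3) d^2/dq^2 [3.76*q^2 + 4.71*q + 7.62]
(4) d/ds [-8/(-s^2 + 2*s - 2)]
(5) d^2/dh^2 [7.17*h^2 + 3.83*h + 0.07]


(1) = 4*(4*k + 1)/(2*k^2 + k + 2)^2
(2) = 4.38000000000000
(3) = 7.52000000000000
(4) = 16*(1 - s)/(s^2 - 2*s + 2)^2
(5) = 14.3400000000000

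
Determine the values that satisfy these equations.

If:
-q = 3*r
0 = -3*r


Then:
q = 0
r = 0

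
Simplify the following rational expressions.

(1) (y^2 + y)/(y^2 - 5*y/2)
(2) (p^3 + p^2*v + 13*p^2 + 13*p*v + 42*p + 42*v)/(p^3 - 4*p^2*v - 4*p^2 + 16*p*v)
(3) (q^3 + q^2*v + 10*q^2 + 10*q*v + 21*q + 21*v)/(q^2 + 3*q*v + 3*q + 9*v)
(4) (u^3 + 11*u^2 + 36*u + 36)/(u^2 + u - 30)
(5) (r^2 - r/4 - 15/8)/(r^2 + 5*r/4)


(1) = (2*y + 2)/(2*y - 5)
(2) = (p^3 + p^2*v + 13*p^2 + 13*p*v + 42*p + 42*v)/(p^3 - 4*p^2*v - 4*p^2 + 16*p*v)
(3) = (q^2 + q*v + 7*q + 7*v)/(q + 3*v)
(4) = (u^2 + 5*u + 6)/(u - 5)
(5) = (2*r - 3)/(2*r)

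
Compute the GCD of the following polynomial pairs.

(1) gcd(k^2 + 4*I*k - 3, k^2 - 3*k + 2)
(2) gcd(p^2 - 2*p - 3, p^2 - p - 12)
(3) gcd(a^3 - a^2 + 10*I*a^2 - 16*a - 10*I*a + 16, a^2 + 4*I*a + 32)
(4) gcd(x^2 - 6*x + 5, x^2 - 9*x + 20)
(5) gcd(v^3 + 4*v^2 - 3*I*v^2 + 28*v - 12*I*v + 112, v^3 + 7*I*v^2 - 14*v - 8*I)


(1) = gcd((k + I)*(k + 3*I), (k - 2)*(k - 1)) = 1
(2) = gcd((p - 3)*(p + 1), (p - 4)*(p + 3)) = 1
(3) = gcd((a - 1)*(a + 2*I)*(a + 8*I), (a - 4*I)*(a + 8*I)) = a + 8*I
(4) = x - 5
(5) = v + 4*I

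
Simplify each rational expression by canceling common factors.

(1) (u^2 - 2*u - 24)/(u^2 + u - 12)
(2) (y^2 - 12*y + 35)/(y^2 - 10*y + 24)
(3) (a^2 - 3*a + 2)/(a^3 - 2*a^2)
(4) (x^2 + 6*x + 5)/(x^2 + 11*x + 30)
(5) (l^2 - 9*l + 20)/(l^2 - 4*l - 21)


(1) = (u - 6)/(u - 3)
(2) = (y^2 - 12*y + 35)/(y^2 - 10*y + 24)
(3) = (a - 1)/a^2
(4) = (x + 1)/(x + 6)
(5) = (l^2 - 9*l + 20)/(l^2 - 4*l - 21)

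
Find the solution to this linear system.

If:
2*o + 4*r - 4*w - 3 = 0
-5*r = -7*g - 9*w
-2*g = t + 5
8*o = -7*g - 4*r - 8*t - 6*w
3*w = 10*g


Then:
g = -420/367
o = 7933/734
r = -3108/367
t = -995/367
w = -1400/367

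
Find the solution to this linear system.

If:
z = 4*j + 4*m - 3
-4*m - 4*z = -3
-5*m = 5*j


Then:
j = -15/4
m = 15/4
z = -3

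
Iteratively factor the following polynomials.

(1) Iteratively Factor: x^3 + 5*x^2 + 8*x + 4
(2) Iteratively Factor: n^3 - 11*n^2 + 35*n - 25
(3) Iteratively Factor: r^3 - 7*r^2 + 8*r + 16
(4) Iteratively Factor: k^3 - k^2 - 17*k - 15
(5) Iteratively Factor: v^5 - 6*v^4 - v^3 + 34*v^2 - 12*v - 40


(1) = (x + 2)*(x^2 + 3*x + 2) = (x + 2)^2*(x + 1)
(2) = (n - 5)*(n^2 - 6*n + 5) = (n - 5)^2*(n - 1)
(3) = (r - 4)*(r^2 - 3*r - 4) = (r - 4)^2*(r + 1)
(4) = (k + 3)*(k^2 - 4*k - 5) = (k + 1)*(k + 3)*(k - 5)
(5) = (v + 2)*(v^4 - 8*v^3 + 15*v^2 + 4*v - 20) = (v - 2)*(v + 2)*(v^3 - 6*v^2 + 3*v + 10) = (v - 5)*(v - 2)*(v + 2)*(v^2 - v - 2) = (v - 5)*(v - 2)^2*(v + 2)*(v + 1)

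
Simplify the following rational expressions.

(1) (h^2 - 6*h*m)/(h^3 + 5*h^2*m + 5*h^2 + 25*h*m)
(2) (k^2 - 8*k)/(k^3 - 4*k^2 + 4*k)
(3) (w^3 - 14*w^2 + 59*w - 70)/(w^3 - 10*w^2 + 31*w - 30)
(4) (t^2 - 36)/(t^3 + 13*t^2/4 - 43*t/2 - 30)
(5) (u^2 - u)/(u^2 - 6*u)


(1) = (h - 6*m)/(h^2 + 5*h*m + 5*h + 25*m)
(2) = (k - 8)/(k^2 - 4*k + 4)
(3) = (w - 7)/(w - 3)
(4) = (4*t - 24)/(4*t^2 - 11*t - 20)
(5) = (u - 1)/(u - 6)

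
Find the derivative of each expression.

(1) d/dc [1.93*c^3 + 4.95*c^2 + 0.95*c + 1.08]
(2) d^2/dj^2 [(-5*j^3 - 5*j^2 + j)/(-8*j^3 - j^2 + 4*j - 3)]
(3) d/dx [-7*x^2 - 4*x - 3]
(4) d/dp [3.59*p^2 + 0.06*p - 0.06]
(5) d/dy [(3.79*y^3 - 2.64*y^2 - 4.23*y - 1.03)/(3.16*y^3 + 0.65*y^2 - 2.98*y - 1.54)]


(1) = 5.79*c^2 + 9.9*c + 0.95
(2) = 2*(280*j^6 + 288*j^5 - 264*j^4 - 788*j^3 - 81*j^2 + 144*j + 33)/(512*j^9 + 192*j^8 - 744*j^7 + 385*j^6 + 516*j^5 - 519*j^4 + 80*j^3 + 171*j^2 - 108*j + 27)
(3) = -14*x - 4
(4) = 7.18*p + 0.06
(5) = (10.8059*y^4 + 4.1452*y^3 + 2.8713*y^2 + 9.4702*y + 3.4448)/(9.9856*y^6 + 4.108*y^5 - 18.4111*y^4 - 13.6068*y^3 + 6.8784*y^2 + 9.1784*y + 2.3716)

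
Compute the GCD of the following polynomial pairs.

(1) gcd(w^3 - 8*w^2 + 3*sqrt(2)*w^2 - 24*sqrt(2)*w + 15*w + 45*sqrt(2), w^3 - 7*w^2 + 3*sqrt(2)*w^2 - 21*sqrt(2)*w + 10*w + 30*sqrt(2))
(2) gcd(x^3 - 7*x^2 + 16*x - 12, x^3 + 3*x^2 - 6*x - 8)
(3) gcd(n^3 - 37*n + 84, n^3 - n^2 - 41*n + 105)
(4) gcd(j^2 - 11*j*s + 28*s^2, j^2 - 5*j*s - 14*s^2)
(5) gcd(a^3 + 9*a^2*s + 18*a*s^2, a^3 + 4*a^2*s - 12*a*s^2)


(1) = gcd((w - 5)*(w - 3)*(w + 3*sqrt(2)), (w - 5)*(w - 2)*(w + 3*sqrt(2))) = w^2 + w*(-5 + 3*sqrt(2)) - 15*sqrt(2)
(2) = gcd((x - 3)*(x - 2)^2, (x - 2)*(x + 1)*(x + 4)) = x - 2
(3) = n^2 + 4*n - 21
(4) = -j + 7*s
(5) = a^2 + 6*a*s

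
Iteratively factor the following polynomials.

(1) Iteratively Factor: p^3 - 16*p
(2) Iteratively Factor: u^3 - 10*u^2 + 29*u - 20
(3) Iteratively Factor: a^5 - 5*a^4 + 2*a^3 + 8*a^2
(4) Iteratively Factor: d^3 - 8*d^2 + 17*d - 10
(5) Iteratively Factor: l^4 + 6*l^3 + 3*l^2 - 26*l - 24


(1) = (p - 4)*(p^2 + 4*p) = (p - 4)*(p + 4)*(p)
(2) = (u - 5)*(u^2 - 5*u + 4) = (u - 5)*(u - 4)*(u - 1)
(3) = (a - 4)*(a^4 - a^3 - 2*a^2) = (a - 4)*(a - 2)*(a^3 + a^2) = (a - 4)*(a - 2)*(a + 1)*(a^2) = a*(a - 4)*(a - 2)*(a + 1)*(a)
(4) = (d - 5)*(d^2 - 3*d + 2) = (d - 5)*(d - 2)*(d - 1)
(5) = (l + 1)*(l^3 + 5*l^2 - 2*l - 24) = (l - 2)*(l + 1)*(l^2 + 7*l + 12) = (l - 2)*(l + 1)*(l + 4)*(l + 3)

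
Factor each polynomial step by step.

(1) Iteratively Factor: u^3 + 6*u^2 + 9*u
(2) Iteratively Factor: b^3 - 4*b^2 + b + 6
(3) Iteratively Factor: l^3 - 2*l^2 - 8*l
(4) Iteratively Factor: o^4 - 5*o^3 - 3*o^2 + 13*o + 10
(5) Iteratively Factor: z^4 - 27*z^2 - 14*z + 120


(1) = (u)*(u^2 + 6*u + 9) = u*(u + 3)*(u + 3)
(2) = (b - 2)*(b^2 - 2*b - 3) = (b - 2)*(b + 1)*(b - 3)
(3) = (l - 4)*(l^2 + 2*l) = (l - 4)*(l + 2)*(l)
(4) = (o - 5)*(o^3 - 3*o - 2) = (o - 5)*(o + 1)*(o^2 - o - 2) = (o - 5)*(o - 2)*(o + 1)*(o + 1)
(5) = (z - 2)*(z^3 + 2*z^2 - 23*z - 60) = (z - 2)*(z + 3)*(z^2 - z - 20) = (z - 5)*(z - 2)*(z + 3)*(z + 4)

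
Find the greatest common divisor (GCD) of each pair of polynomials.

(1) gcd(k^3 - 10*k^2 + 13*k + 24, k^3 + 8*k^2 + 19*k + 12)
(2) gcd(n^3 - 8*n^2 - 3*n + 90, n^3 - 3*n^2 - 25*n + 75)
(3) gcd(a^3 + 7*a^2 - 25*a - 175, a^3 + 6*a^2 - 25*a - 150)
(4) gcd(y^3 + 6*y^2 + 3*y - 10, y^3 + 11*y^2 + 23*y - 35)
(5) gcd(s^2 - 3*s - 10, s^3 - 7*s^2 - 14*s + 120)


(1) = gcd((k - 8)*(k - 3)*(k + 1), (k + 1)*(k + 3)*(k + 4)) = k + 1
(2) = gcd((n - 6)*(n - 5)*(n + 3), (n - 5)*(n - 3)*(n + 5)) = n - 5
(3) = gcd((a - 5)*(a + 5)*(a + 7), (a - 5)*(a + 5)*(a + 6)) = a^2 - 25
(4) = gcd((y - 1)*(y + 2)*(y + 5), (y - 1)*(y + 5)*(y + 7)) = y^2 + 4*y - 5
(5) = s - 5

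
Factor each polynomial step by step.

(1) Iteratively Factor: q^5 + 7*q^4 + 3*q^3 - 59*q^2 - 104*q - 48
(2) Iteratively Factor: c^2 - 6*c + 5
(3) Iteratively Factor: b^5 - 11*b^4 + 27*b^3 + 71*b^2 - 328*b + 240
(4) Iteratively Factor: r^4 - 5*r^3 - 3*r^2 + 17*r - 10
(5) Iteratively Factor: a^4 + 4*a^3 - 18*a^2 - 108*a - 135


(1) = (q + 1)*(q^4 + 6*q^3 - 3*q^2 - 56*q - 48) = (q + 1)^2*(q^3 + 5*q^2 - 8*q - 48) = (q + 1)^2*(q + 4)*(q^2 + q - 12) = (q - 3)*(q + 1)^2*(q + 4)*(q + 4)
(2) = (c - 1)*(c - 5)
(3) = (b - 4)*(b^4 - 7*b^3 - b^2 + 67*b - 60) = (b - 5)*(b - 4)*(b^3 - 2*b^2 - 11*b + 12) = (b - 5)*(b - 4)^2*(b^2 + 2*b - 3) = (b - 5)*(b - 4)^2*(b + 3)*(b - 1)
(4) = (r - 1)*(r^3 - 4*r^2 - 7*r + 10) = (r - 1)*(r + 2)*(r^2 - 6*r + 5) = (r - 1)^2*(r + 2)*(r - 5)
(5) = (a + 3)*(a^3 + a^2 - 21*a - 45) = (a - 5)*(a + 3)*(a^2 + 6*a + 9) = (a - 5)*(a + 3)^2*(a + 3)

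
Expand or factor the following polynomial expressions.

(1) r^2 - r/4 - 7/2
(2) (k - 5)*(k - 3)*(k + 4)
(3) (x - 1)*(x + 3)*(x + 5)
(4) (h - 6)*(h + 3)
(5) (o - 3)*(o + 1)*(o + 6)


(1) = (r - 2)*(r + 7/4)
(2) = k^3 - 4*k^2 - 17*k + 60
(3) = x^3 + 7*x^2 + 7*x - 15
(4) = h^2 - 3*h - 18
(5) = o^3 + 4*o^2 - 15*o - 18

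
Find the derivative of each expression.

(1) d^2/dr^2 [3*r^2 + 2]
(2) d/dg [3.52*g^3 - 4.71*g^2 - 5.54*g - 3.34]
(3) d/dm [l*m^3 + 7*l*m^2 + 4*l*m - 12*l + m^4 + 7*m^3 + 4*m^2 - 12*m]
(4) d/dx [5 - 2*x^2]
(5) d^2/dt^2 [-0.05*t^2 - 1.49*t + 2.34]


(1) = 6
(2) = 10.56*g^2 - 9.42*g - 5.54
(3) = 3*l*m^2 + 14*l*m + 4*l + 4*m^3 + 21*m^2 + 8*m - 12
(4) = -4*x
(5) = -0.100000000000000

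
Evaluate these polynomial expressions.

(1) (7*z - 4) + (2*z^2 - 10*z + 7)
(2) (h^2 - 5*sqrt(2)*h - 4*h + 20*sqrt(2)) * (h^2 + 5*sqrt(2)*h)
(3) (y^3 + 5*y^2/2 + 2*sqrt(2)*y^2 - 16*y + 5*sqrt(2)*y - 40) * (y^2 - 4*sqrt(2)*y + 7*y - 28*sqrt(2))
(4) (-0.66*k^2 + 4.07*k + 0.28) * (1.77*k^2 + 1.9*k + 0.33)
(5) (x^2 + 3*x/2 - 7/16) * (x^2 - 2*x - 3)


(1) = 2*z^2 - 3*z + 3
(2) = h^4 - 4*h^3 - 50*h^2 + 200*h
(3) = y^5 - 2*sqrt(2)*y^4 + 19*y^4/2 - 19*sqrt(2)*y^3 - 29*y^3/2 - 304*y^2 + 29*sqrt(2)*y^2 - 560*y + 608*sqrt(2)*y + 1120*sqrt(2)
(4) = -1.1682*k^4 + 5.9499*k^3 + 8.0108*k^2 + 1.8751*k + 0.0924
(5) = x^4 - x^3/2 - 103*x^2/16 - 29*x/8 + 21/16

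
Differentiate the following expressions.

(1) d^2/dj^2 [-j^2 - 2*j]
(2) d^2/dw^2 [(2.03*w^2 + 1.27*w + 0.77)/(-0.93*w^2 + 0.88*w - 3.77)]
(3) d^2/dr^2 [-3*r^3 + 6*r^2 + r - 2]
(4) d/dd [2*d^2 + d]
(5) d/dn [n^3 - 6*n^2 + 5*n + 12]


(1) = -2
(2) = (-5.51955*w^3 + 38.70846*w^2 + 30.49749*w - 61.92426)/(0.804357*w^6 - 2.283336*w^5 + 11.942595*w^4 - 19.19368*w^3 + 48.412455*w^2 - 37.522056*w + 53.582633)
(3) = 12 - 18*r
(4) = 4*d + 1
(5) = 3*n^2 - 12*n + 5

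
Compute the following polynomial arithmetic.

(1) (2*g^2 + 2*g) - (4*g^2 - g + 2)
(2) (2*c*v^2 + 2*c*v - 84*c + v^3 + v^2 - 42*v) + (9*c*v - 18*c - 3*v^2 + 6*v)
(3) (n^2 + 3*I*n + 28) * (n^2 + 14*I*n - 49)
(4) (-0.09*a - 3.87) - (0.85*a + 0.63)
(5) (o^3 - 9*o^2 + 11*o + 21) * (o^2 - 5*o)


(1) = -2*g^2 + 3*g - 2
(2) = 2*c*v^2 + 11*c*v - 102*c + v^3 - 2*v^2 - 36*v
(3) = n^4 + 17*I*n^3 - 63*n^2 + 245*I*n - 1372
(4) = -0.94*a - 4.5
(5) = o^5 - 14*o^4 + 56*o^3 - 34*o^2 - 105*o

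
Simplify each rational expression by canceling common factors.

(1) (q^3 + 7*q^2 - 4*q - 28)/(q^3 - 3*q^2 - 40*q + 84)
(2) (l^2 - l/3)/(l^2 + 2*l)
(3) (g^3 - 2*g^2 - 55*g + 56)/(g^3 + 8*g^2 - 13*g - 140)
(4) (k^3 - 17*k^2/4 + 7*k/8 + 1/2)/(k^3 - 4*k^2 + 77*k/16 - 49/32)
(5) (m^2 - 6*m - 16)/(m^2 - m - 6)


(1) = (q^2 + 9*q + 14)/(q^2 - q - 42)
(2) = (3*l - 1)/(3*l + 6)
(3) = (g^2 - 9*g + 8)/(g^2 + g - 20)
(4) = (16*k^2 - 60*k - 16)/(16*k^2 - 56*k + 49)
(5) = (m - 8)/(m - 3)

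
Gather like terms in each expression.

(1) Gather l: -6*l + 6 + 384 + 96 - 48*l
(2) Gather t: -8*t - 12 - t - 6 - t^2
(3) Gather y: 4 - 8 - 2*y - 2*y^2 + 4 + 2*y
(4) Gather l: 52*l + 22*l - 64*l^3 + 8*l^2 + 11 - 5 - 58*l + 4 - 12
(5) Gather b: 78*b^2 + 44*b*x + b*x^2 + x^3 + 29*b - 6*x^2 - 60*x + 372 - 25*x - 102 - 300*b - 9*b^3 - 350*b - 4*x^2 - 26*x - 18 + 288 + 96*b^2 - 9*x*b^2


(1) = 486 - 54*l
(2) = -t^2 - 9*t - 18
(3) = -2*y^2
(4) = -64*l^3 + 8*l^2 + 16*l - 2
(5) = -9*b^3 + b^2*(174 - 9*x) + b*(x^2 + 44*x - 621) + x^3 - 10*x^2 - 111*x + 540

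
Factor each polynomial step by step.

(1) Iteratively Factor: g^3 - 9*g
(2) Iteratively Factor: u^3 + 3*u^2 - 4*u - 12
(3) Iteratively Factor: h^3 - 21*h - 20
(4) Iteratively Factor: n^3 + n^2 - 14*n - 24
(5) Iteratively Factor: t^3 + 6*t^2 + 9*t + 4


(1) = (g)*(g^2 - 9) = g*(g + 3)*(g - 3)
(2) = (u + 2)*(u^2 + u - 6) = (u - 2)*(u + 2)*(u + 3)
(3) = (h + 4)*(h^2 - 4*h - 5) = (h + 1)*(h + 4)*(h - 5)
(4) = (n + 2)*(n^2 - n - 12) = (n - 4)*(n + 2)*(n + 3)
(5) = (t + 1)*(t^2 + 5*t + 4) = (t + 1)*(t + 4)*(t + 1)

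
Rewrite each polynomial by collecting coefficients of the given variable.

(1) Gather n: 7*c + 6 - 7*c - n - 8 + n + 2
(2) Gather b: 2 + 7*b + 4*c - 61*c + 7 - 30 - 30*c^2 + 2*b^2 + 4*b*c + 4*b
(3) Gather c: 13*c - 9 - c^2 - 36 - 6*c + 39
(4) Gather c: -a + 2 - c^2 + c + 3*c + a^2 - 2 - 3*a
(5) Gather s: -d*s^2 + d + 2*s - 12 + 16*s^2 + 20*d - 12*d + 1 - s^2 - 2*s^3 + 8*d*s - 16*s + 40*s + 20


(1) = 0
(2) = 2*b^2 + b*(4*c + 11) - 30*c^2 - 57*c - 21
(3) = -c^2 + 7*c - 6
(4) = a^2 - 4*a - c^2 + 4*c
(5) = 9*d - 2*s^3 + s^2*(15 - d) + s*(8*d + 26) + 9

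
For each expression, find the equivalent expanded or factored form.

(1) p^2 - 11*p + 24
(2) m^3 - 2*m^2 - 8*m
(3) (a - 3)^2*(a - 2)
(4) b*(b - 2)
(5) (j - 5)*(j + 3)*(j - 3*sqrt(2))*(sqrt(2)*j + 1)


(1) = (p - 8)*(p - 3)
(2) = m*(m - 4)*(m + 2)
(3) = a^3 - 8*a^2 + 21*a - 18
(4) = b^2 - 2*b
(5) = sqrt(2)*j^4 - 5*j^3 - 2*sqrt(2)*j^3 - 18*sqrt(2)*j^2 + 10*j^2 + 6*sqrt(2)*j + 75*j + 45*sqrt(2)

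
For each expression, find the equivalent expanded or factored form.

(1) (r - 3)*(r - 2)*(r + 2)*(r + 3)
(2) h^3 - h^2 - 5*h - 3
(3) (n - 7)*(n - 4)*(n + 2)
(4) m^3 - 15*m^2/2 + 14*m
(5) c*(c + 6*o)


(1) = r^4 - 13*r^2 + 36
(2) = (h - 3)*(h + 1)^2
(3) = n^3 - 9*n^2 + 6*n + 56
(4) = m*(m - 4)*(m - 7/2)
(5) = c^2 + 6*c*o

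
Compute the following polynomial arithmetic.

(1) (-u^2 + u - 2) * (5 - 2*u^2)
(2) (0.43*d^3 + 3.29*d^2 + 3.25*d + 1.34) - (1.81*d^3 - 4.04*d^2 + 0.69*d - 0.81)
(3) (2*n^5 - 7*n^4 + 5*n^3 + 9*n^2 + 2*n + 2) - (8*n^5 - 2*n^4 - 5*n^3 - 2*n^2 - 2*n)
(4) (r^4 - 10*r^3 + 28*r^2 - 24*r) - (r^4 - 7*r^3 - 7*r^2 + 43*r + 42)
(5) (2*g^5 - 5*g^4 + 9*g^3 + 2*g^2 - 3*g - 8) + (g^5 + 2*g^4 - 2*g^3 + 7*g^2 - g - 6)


(1) = 2*u^4 - 2*u^3 - u^2 + 5*u - 10
(2) = -1.38*d^3 + 7.33*d^2 + 2.56*d + 2.15
(3) = -6*n^5 - 5*n^4 + 10*n^3 + 11*n^2 + 4*n + 2
(4) = -3*r^3 + 35*r^2 - 67*r - 42
(5) = 3*g^5 - 3*g^4 + 7*g^3 + 9*g^2 - 4*g - 14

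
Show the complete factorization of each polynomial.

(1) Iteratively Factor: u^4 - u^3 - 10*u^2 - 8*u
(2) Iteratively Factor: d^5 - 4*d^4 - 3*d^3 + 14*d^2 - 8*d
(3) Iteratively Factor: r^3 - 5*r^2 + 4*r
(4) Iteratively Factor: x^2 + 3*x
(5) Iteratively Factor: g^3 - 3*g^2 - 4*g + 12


(1) = (u - 4)*(u^3 + 3*u^2 + 2*u) = (u - 4)*(u + 2)*(u^2 + u) = (u - 4)*(u + 1)*(u + 2)*(u)
(2) = (d)*(d^4 - 4*d^3 - 3*d^2 + 14*d - 8) = d*(d + 2)*(d^3 - 6*d^2 + 9*d - 4) = d*(d - 1)*(d + 2)*(d^2 - 5*d + 4) = d*(d - 1)^2*(d + 2)*(d - 4)
(3) = (r)*(r^2 - 5*r + 4) = r*(r - 1)*(r - 4)
(4) = (x)*(x + 3)
(5) = (g - 2)*(g^2 - g - 6) = (g - 2)*(g + 2)*(g - 3)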